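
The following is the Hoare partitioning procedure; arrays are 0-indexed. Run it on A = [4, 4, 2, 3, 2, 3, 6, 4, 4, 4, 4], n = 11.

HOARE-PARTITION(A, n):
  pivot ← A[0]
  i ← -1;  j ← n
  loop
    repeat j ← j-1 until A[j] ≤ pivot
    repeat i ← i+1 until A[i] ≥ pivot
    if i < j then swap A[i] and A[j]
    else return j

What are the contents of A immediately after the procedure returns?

[4, 4, 2, 3, 2, 3, 4, 4, 6, 4, 4]

pivot=4
j stops at 10 (4), i stops at 0 (4); swap ⇒ [4, 4, 2, 3, 2, 3, 6, 4, 4, 4, 4]
j stops at 9 (4), i stops at 1 (4); swap ⇒ [4, 4, 2, 3, 2, 3, 6, 4, 4, 4, 4]
j stops at 8 (4), i stops at 6 (6); swap ⇒ [4, 4, 2, 3, 2, 3, 4, 4, 6, 4, 4]
j stops at 7, i stops at 7; i≥j ⇒ return 7. A=[4, 4, 2, 3, 2, 3, 4, 4, 6, 4, 4]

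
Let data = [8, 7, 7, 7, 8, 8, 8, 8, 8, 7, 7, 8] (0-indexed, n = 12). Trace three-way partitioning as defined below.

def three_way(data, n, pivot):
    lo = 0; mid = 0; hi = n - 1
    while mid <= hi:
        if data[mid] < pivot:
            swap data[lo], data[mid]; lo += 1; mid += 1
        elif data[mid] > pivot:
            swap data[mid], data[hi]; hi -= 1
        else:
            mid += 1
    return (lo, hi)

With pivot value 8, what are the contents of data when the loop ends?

[7, 7, 7, 7, 7, 8, 8, 8, 8, 8, 8, 8]

lo=0 mid=0 hi=11
8=8: mid=1
7<8: swap(0,1), lo=1 mid=2 ⇒ [7, 8, 7, 7, 8, 8, 8, 8, 8, 7, 7, 8]
7<8: swap(1,2), lo=2 mid=3 ⇒ [7, 7, 8, 7, 8, 8, 8, 8, 8, 7, 7, 8]
7<8: swap(2,3), lo=3 mid=4 ⇒ [7, 7, 7, 8, 8, 8, 8, 8, 8, 7, 7, 8]
8=8: mid=5
8=8: mid=6
8=8: mid=7
8=8: mid=8
8=8: mid=9
7<8: swap(3,9), lo=4 mid=10 ⇒ [7, 7, 7, 7, 8, 8, 8, 8, 8, 8, 7, 8]
7<8: swap(4,10), lo=5 mid=11 ⇒ [7, 7, 7, 7, 7, 8, 8, 8, 8, 8, 8, 8]
8=8: mid=12
done. lo=5 hi=11; data=[7, 7, 7, 7, 7, 8, 8, 8, 8, 8, 8, 8]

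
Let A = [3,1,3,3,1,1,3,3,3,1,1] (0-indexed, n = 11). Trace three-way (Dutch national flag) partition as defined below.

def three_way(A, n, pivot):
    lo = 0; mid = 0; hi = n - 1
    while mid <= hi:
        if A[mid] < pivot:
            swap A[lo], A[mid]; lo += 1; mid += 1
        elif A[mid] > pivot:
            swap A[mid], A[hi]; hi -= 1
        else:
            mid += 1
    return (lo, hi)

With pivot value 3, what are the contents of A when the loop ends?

[1,1,1,1,1,3,3,3,3,3,3]

lo=0 mid=0 hi=10
3=3: mid=1
1<3: swap(0,1), lo=1 mid=2 ⇒ [1,3,3,3,1,1,3,3,3,1,1]
3=3: mid=3
3=3: mid=4
1<3: swap(1,4), lo=2 mid=5 ⇒ [1,1,3,3,3,1,3,3,3,1,1]
1<3: swap(2,5), lo=3 mid=6 ⇒ [1,1,1,3,3,3,3,3,3,1,1]
3=3: mid=7
3=3: mid=8
3=3: mid=9
1<3: swap(3,9), lo=4 mid=10 ⇒ [1,1,1,1,3,3,3,3,3,3,1]
1<3: swap(4,10), lo=5 mid=11 ⇒ [1,1,1,1,1,3,3,3,3,3,3]
done. lo=5 hi=10; A=[1,1,1,1,1,3,3,3,3,3,3]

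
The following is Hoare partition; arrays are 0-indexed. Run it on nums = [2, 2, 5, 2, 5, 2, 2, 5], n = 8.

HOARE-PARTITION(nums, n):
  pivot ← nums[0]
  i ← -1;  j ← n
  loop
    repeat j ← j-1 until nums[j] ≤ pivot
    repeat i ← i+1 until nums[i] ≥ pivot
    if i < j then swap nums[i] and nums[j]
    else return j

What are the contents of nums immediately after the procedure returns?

[2, 2, 2, 5, 5, 2, 2, 5]

pivot = nums[0] = 2; i = -1, j = 8
j→6 (nums[6]=2≤2), i→0 (nums[0]=2≥2); i<j, swap → [2, 2, 5, 2, 5, 2, 2, 5]
j→5 (nums[5]=2≤2), i→1 (nums[1]=2≥2); i<j, swap → [2, 2, 5, 2, 5, 2, 2, 5]
j→3 (nums[3]=2≤2), i→2 (nums[2]=5≥2); i<j, swap → [2, 2, 2, 5, 5, 2, 2, 5]
j→2, i→3; i≥j, return j=2. nums = [2, 2, 2, 5, 5, 2, 2, 5]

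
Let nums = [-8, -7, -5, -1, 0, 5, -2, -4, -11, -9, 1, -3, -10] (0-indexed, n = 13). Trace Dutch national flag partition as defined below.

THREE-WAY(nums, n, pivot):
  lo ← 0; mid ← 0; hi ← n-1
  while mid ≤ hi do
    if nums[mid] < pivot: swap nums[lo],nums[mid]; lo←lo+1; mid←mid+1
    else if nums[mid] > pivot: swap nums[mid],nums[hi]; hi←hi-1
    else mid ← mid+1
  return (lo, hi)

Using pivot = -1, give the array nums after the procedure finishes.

lo=0 mid=0 hi=12
-8<-1: swap(0,0), lo=1 mid=1 ⇒ [-8, -7, -5, -1, 0, 5, -2, -4, -11, -9, 1, -3, -10]
-7<-1: swap(1,1), lo=2 mid=2 ⇒ [-8, -7, -5, -1, 0, 5, -2, -4, -11, -9, 1, -3, -10]
-5<-1: swap(2,2), lo=3 mid=3 ⇒ [-8, -7, -5, -1, 0, 5, -2, -4, -11, -9, 1, -3, -10]
-1=-1: mid=4
0>-1: swap(4,12), hi=11 ⇒ [-8, -7, -5, -1, -10, 5, -2, -4, -11, -9, 1, -3, 0]
-10<-1: swap(3,4), lo=4 mid=5 ⇒ [-8, -7, -5, -10, -1, 5, -2, -4, -11, -9, 1, -3, 0]
5>-1: swap(5,11), hi=10 ⇒ [-8, -7, -5, -10, -1, -3, -2, -4, -11, -9, 1, 5, 0]
-3<-1: swap(4,5), lo=5 mid=6 ⇒ [-8, -7, -5, -10, -3, -1, -2, -4, -11, -9, 1, 5, 0]
-2<-1: swap(5,6), lo=6 mid=7 ⇒ [-8, -7, -5, -10, -3, -2, -1, -4, -11, -9, 1, 5, 0]
-4<-1: swap(6,7), lo=7 mid=8 ⇒ [-8, -7, -5, -10, -3, -2, -4, -1, -11, -9, 1, 5, 0]
-11<-1: swap(7,8), lo=8 mid=9 ⇒ [-8, -7, -5, -10, -3, -2, -4, -11, -1, -9, 1, 5, 0]
-9<-1: swap(8,9), lo=9 mid=10 ⇒ [-8, -7, -5, -10, -3, -2, -4, -11, -9, -1, 1, 5, 0]
1>-1: swap(10,10), hi=9 ⇒ [-8, -7, -5, -10, -3, -2, -4, -11, -9, -1, 1, 5, 0]
done. lo=9 hi=9; nums=[-8, -7, -5, -10, -3, -2, -4, -11, -9, -1, 1, 5, 0]

[-8, -7, -5, -10, -3, -2, -4, -11, -9, -1, 1, 5, 0]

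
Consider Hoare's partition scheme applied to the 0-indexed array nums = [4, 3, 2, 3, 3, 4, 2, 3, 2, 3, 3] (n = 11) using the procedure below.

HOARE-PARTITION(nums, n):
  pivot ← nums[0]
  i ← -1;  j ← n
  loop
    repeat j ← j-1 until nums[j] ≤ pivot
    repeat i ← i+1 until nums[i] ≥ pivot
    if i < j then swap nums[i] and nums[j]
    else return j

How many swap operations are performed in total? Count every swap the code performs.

pivot=4
j stops at 10 (3), i stops at 0 (4); swap ⇒ [3, 3, 2, 3, 3, 4, 2, 3, 2, 3, 4]
j stops at 9 (3), i stops at 5 (4); swap ⇒ [3, 3, 2, 3, 3, 3, 2, 3, 2, 4, 4]
j stops at 8, i stops at 9; i≥j ⇒ return 8. nums=[3, 3, 2, 3, 3, 3, 2, 3, 2, 4, 4]

2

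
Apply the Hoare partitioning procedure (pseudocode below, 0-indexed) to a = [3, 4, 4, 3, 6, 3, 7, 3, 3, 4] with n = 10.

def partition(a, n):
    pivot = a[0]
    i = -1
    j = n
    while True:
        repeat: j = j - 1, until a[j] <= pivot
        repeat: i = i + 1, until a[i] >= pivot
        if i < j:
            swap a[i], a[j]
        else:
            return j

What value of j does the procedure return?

3

pivot = a[0] = 3; i = -1, j = 10
j→8 (a[8]=3≤3), i→0 (a[0]=3≥3); i<j, swap → [3, 4, 4, 3, 6, 3, 7, 3, 3, 4]
j→7 (a[7]=3≤3), i→1 (a[1]=4≥3); i<j, swap → [3, 3, 4, 3, 6, 3, 7, 4, 3, 4]
j→5 (a[5]=3≤3), i→2 (a[2]=4≥3); i<j, swap → [3, 3, 3, 3, 6, 4, 7, 4, 3, 4]
j→3, i→3; i≥j, return j=3. a = [3, 3, 3, 3, 6, 4, 7, 4, 3, 4]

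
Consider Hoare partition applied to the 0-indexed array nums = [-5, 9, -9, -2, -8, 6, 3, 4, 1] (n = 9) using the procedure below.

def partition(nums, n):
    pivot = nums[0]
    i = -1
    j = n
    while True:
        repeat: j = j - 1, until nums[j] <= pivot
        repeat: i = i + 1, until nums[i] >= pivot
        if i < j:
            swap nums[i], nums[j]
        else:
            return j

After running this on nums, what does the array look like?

pivot = nums[0] = -5; i = -1, j = 9
j→4 (nums[4]=-8≤-5), i→0 (nums[0]=-5≥-5); i<j, swap → [-8, 9, -9, -2, -5, 6, 3, 4, 1]
j→2 (nums[2]=-9≤-5), i→1 (nums[1]=9≥-5); i<j, swap → [-8, -9, 9, -2, -5, 6, 3, 4, 1]
j→1, i→2; i≥j, return j=1. nums = [-8, -9, 9, -2, -5, 6, 3, 4, 1]

[-8, -9, 9, -2, -5, 6, 3, 4, 1]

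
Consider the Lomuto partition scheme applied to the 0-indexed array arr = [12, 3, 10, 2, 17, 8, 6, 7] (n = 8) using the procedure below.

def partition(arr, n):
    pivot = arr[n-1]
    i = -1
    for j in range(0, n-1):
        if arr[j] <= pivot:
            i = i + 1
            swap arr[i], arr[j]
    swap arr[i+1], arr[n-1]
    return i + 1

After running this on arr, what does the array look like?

pivot=7, i=-1
j=0: 12>7, skip
j=1: 3≤7, i=0, swap(0,1) ⇒ [3, 12, 10, 2, 17, 8, 6, 7]
j=2: 10>7, skip
j=3: 2≤7, i=1, swap(1,3) ⇒ [3, 2, 10, 12, 17, 8, 6, 7]
j=4: 17>7, skip
j=5: 8>7, skip
j=6: 6≤7, i=2, swap(2,6) ⇒ [3, 2, 6, 12, 17, 8, 10, 7]
swap(3,7) ⇒ [3, 2, 6, 7, 17, 8, 10, 12]; return 3

[3, 2, 6, 7, 17, 8, 10, 12]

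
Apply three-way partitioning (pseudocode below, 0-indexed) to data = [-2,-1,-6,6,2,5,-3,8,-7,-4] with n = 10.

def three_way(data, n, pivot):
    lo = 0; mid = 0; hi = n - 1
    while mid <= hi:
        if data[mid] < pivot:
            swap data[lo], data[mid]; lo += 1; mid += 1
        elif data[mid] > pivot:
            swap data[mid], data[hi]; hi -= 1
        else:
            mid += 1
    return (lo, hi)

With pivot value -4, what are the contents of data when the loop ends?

lo=0 mid=0 hi=9
-2>-4: swap(0,9), hi=8 ⇒ [-4,-1,-6,6,2,5,-3,8,-7,-2]
-4=-4: mid=1
-1>-4: swap(1,8), hi=7 ⇒ [-4,-7,-6,6,2,5,-3,8,-1,-2]
-7<-4: swap(0,1), lo=1 mid=2 ⇒ [-7,-4,-6,6,2,5,-3,8,-1,-2]
-6<-4: swap(1,2), lo=2 mid=3 ⇒ [-7,-6,-4,6,2,5,-3,8,-1,-2]
6>-4: swap(3,7), hi=6 ⇒ [-7,-6,-4,8,2,5,-3,6,-1,-2]
8>-4: swap(3,6), hi=5 ⇒ [-7,-6,-4,-3,2,5,8,6,-1,-2]
-3>-4: swap(3,5), hi=4 ⇒ [-7,-6,-4,5,2,-3,8,6,-1,-2]
5>-4: swap(3,4), hi=3 ⇒ [-7,-6,-4,2,5,-3,8,6,-1,-2]
2>-4: swap(3,3), hi=2 ⇒ [-7,-6,-4,2,5,-3,8,6,-1,-2]
done. lo=2 hi=2; data=[-7,-6,-4,2,5,-3,8,6,-1,-2]

[-7,-6,-4,2,5,-3,8,6,-1,-2]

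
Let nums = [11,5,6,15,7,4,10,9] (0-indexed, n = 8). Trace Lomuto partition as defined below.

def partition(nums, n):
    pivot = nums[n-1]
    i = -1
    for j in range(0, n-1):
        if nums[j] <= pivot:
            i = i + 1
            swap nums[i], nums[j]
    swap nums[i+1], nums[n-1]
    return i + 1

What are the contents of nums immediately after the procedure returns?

pivot=9, i=-1
j=0: 11>9, skip
j=1: 5≤9, i=0, swap(0,1) ⇒ [5,11,6,15,7,4,10,9]
j=2: 6≤9, i=1, swap(1,2) ⇒ [5,6,11,15,7,4,10,9]
j=3: 15>9, skip
j=4: 7≤9, i=2, swap(2,4) ⇒ [5,6,7,15,11,4,10,9]
j=5: 4≤9, i=3, swap(3,5) ⇒ [5,6,7,4,11,15,10,9]
j=6: 10>9, skip
swap(4,7) ⇒ [5,6,7,4,9,15,10,11]; return 4

[5,6,7,4,9,15,10,11]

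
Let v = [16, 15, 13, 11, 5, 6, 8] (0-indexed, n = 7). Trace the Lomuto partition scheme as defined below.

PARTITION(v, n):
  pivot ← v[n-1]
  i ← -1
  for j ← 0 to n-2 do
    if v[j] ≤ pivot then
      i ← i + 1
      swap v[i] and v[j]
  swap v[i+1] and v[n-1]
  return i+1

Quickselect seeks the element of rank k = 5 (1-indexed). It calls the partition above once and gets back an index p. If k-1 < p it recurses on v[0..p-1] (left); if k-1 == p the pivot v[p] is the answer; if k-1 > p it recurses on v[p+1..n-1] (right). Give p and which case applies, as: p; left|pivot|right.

2; right

pivot=8, i=-1
j=0: 16>8, skip
j=1: 15>8, skip
j=2: 13>8, skip
j=3: 11>8, skip
j=4: 5≤8, i=0, swap(0,4) ⇒ [5, 15, 13, 11, 16, 6, 8]
j=5: 6≤8, i=1, swap(1,5) ⇒ [5, 6, 13, 11, 16, 15, 8]
swap(2,6) ⇒ [5, 6, 8, 11, 16, 15, 13]; return 2
p = 2; k-1 = 4 > 2 ⇒ right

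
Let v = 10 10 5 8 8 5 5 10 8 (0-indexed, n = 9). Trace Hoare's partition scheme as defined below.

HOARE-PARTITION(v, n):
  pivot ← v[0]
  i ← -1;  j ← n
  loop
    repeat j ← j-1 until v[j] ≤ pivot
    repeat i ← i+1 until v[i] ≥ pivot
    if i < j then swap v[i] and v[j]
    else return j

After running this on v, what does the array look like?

pivot = v[0] = 10; i = -1, j = 9
j→8 (v[8]=8≤10), i→0 (v[0]=10≥10); i<j, swap → 8 10 5 8 8 5 5 10 10
j→7 (v[7]=10≤10), i→1 (v[1]=10≥10); i<j, swap → 8 10 5 8 8 5 5 10 10
j→6, i→7; i≥j, return j=6. v = 8 10 5 8 8 5 5 10 10

8 10 5 8 8 5 5 10 10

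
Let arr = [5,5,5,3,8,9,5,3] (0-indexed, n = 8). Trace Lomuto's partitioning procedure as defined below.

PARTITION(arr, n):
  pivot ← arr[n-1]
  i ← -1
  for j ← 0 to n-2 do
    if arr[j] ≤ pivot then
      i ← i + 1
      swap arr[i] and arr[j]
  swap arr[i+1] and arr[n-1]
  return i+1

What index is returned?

pivot=3, i=-1
j=0: 5>3, skip
j=1: 5>3, skip
j=2: 5>3, skip
j=3: 3≤3, i=0, swap(0,3) ⇒ [3,5,5,5,8,9,5,3]
j=4: 8>3, skip
j=5: 9>3, skip
j=6: 5>3, skip
swap(1,7) ⇒ [3,3,5,5,8,9,5,5]; return 1

1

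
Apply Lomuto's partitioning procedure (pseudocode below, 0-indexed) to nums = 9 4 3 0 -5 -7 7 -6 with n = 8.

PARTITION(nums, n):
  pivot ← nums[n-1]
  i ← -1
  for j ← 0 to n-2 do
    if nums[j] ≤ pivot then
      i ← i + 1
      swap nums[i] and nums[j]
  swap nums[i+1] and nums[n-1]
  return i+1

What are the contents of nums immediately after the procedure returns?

pivot = nums[7] = -6; i = -1
j=0: nums[0]=9 > -6 → no swap
j=1: nums[1]=4 > -6 → no swap
j=2: nums[2]=3 > -6 → no swap
j=3: nums[3]=0 > -6 → no swap
j=4: nums[4]=-5 > -6 → no swap
j=5: nums[5]=-7 ≤ -6 → i=0, swap nums[0],nums[5] → -7 4 3 0 -5 9 7 -6
j=6: nums[6]=7 > -6 → no swap
final swap nums[1],nums[7] → -7 -6 3 0 -5 9 7 4; return 1

-7 -6 3 0 -5 9 7 4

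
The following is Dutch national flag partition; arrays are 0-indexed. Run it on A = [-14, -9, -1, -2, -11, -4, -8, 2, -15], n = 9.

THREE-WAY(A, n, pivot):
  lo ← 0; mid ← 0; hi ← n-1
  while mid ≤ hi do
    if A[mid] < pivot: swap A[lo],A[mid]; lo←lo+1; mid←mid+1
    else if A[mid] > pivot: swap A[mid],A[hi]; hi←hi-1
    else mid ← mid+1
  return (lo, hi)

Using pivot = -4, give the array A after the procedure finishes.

[-14, -9, -15, -8, -11, -4, 2, -2, -1]

pivot = -4; lo=0, mid=0, hi=8
A[mid]=-14<-4: swap A[0],A[0]; lo=1,mid=1 → [-14, -9, -1, -2, -11, -4, -8, 2, -15]
A[mid]=-9<-4: swap A[1],A[1]; lo=2,mid=2 → [-14, -9, -1, -2, -11, -4, -8, 2, -15]
A[mid]=-1>-4: swap A[2],A[8]; hi=7 → [-14, -9, -15, -2, -11, -4, -8, 2, -1]
A[mid]=-15<-4: swap A[2],A[2]; lo=3,mid=3 → [-14, -9, -15, -2, -11, -4, -8, 2, -1]
A[mid]=-2>-4: swap A[3],A[7]; hi=6 → [-14, -9, -15, 2, -11, -4, -8, -2, -1]
A[mid]=2>-4: swap A[3],A[6]; hi=5 → [-14, -9, -15, -8, -11, -4, 2, -2, -1]
A[mid]=-8<-4: swap A[3],A[3]; lo=4,mid=4 → [-14, -9, -15, -8, -11, -4, 2, -2, -1]
A[mid]=-11<-4: swap A[4],A[4]; lo=5,mid=5 → [-14, -9, -15, -8, -11, -4, 2, -2, -1]
A[mid]=-4=-4: mid=6
end: lo=5, hi=5; A = [-14, -9, -15, -8, -11, -4, 2, -2, -1]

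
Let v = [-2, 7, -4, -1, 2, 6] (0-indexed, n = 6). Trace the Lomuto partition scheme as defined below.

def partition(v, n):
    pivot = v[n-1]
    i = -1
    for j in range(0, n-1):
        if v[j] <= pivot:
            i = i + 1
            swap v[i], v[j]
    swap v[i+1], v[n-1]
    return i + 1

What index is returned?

pivot = v[5] = 6; i = -1
j=0: v[0]=-2 ≤ 6 → i=0, swap v[0],v[0] (no change) → [-2, 7, -4, -1, 2, 6]
j=1: v[1]=7 > 6 → no swap
j=2: v[2]=-4 ≤ 6 → i=1, swap v[1],v[2] → [-2, -4, 7, -1, 2, 6]
j=3: v[3]=-1 ≤ 6 → i=2, swap v[2],v[3] → [-2, -4, -1, 7, 2, 6]
j=4: v[4]=2 ≤ 6 → i=3, swap v[3],v[4] → [-2, -4, -1, 2, 7, 6]
final swap v[4],v[5] → [-2, -4, -1, 2, 6, 7]; return 4

4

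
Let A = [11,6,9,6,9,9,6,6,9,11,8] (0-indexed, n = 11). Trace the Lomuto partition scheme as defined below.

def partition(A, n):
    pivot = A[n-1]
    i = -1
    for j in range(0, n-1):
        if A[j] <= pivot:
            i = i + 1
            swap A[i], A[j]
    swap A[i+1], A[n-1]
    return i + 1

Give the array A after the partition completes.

[6,6,6,6,8,9,9,11,9,11,9]

pivot=8, i=-1
j=0: 11>8, skip
j=1: 6≤8, i=0, swap(0,1) ⇒ [6,11,9,6,9,9,6,6,9,11,8]
j=2: 9>8, skip
j=3: 6≤8, i=1, swap(1,3) ⇒ [6,6,9,11,9,9,6,6,9,11,8]
j=4: 9>8, skip
j=5: 9>8, skip
j=6: 6≤8, i=2, swap(2,6) ⇒ [6,6,6,11,9,9,9,6,9,11,8]
j=7: 6≤8, i=3, swap(3,7) ⇒ [6,6,6,6,9,9,9,11,9,11,8]
j=8: 9>8, skip
j=9: 11>8, skip
swap(4,10) ⇒ [6,6,6,6,8,9,9,11,9,11,9]; return 4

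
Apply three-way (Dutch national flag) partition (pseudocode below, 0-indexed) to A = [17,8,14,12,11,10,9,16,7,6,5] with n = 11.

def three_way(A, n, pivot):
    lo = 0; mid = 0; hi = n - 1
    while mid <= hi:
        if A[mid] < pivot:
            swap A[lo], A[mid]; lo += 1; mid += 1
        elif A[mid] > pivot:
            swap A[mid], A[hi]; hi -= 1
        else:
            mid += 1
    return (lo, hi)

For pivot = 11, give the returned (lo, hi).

pivot = 11; lo=0, mid=0, hi=10
A[mid]=17>11: swap A[0],A[10]; hi=9 → [5,8,14,12,11,10,9,16,7,6,17]
A[mid]=5<11: swap A[0],A[0]; lo=1,mid=1 → [5,8,14,12,11,10,9,16,7,6,17]
A[mid]=8<11: swap A[1],A[1]; lo=2,mid=2 → [5,8,14,12,11,10,9,16,7,6,17]
A[mid]=14>11: swap A[2],A[9]; hi=8 → [5,8,6,12,11,10,9,16,7,14,17]
A[mid]=6<11: swap A[2],A[2]; lo=3,mid=3 → [5,8,6,12,11,10,9,16,7,14,17]
A[mid]=12>11: swap A[3],A[8]; hi=7 → [5,8,6,7,11,10,9,16,12,14,17]
A[mid]=7<11: swap A[3],A[3]; lo=4,mid=4 → [5,8,6,7,11,10,9,16,12,14,17]
A[mid]=11=11: mid=5
A[mid]=10<11: swap A[4],A[5]; lo=5,mid=6 → [5,8,6,7,10,11,9,16,12,14,17]
A[mid]=9<11: swap A[5],A[6]; lo=6,mid=7 → [5,8,6,7,10,9,11,16,12,14,17]
A[mid]=16>11: swap A[7],A[7]; hi=6 → [5,8,6,7,10,9,11,16,12,14,17]
end: lo=6, hi=6; A = [5,8,6,7,10,9,11,16,12,14,17]

(6, 6)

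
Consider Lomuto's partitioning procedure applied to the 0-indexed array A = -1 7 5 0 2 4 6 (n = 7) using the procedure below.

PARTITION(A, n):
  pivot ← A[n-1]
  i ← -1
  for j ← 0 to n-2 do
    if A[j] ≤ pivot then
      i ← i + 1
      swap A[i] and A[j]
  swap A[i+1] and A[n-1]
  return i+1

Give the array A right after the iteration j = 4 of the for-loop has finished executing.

-1 5 0 2 7 4 6

pivot=6, i=-1
j=0: -1≤6, i=0, swap(0,0) ⇒ -1 7 5 0 2 4 6
j=1: 7>6, skip
j=2: 5≤6, i=1, swap(1,2) ⇒ -1 5 7 0 2 4 6
j=3: 0≤6, i=2, swap(2,3) ⇒ -1 5 0 7 2 4 6
j=4: 2≤6, i=3, swap(3,4) ⇒ -1 5 0 2 7 4 6
(after j=4) A = -1 5 0 2 7 4 6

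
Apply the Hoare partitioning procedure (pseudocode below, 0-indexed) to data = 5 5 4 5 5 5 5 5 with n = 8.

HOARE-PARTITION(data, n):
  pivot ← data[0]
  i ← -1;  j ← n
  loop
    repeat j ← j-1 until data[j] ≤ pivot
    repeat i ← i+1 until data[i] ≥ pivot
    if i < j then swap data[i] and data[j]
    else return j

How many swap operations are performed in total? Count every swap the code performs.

pivot = data[0] = 5; i = -1, j = 8
j→7 (data[7]=5≤5), i→0 (data[0]=5≥5); i<j, swap → 5 5 4 5 5 5 5 5
j→6 (data[6]=5≤5), i→1 (data[1]=5≥5); i<j, swap → 5 5 4 5 5 5 5 5
j→5 (data[5]=5≤5), i→3 (data[3]=5≥5); i<j, swap → 5 5 4 5 5 5 5 5
j→4, i→4; i≥j, return j=4. data = 5 5 4 5 5 5 5 5

3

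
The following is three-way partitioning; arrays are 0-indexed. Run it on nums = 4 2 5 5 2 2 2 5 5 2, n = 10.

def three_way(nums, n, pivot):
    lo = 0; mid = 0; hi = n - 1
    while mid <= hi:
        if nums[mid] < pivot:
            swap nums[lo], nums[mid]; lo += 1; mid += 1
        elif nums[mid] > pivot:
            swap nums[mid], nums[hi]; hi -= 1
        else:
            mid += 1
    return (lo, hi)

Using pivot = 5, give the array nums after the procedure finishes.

4 2 2 2 2 2 5 5 5 5

pivot = 5; lo=0, mid=0, hi=9
nums[mid]=4<5: swap nums[0],nums[0]; lo=1,mid=1 → 4 2 5 5 2 2 2 5 5 2
nums[mid]=2<5: swap nums[1],nums[1]; lo=2,mid=2 → 4 2 5 5 2 2 2 5 5 2
nums[mid]=5=5: mid=3
nums[mid]=5=5: mid=4
nums[mid]=2<5: swap nums[2],nums[4]; lo=3,mid=5 → 4 2 2 5 5 2 2 5 5 2
nums[mid]=2<5: swap nums[3],nums[5]; lo=4,mid=6 → 4 2 2 2 5 5 2 5 5 2
nums[mid]=2<5: swap nums[4],nums[6]; lo=5,mid=7 → 4 2 2 2 2 5 5 5 5 2
nums[mid]=5=5: mid=8
nums[mid]=5=5: mid=9
nums[mid]=2<5: swap nums[5],nums[9]; lo=6,mid=10 → 4 2 2 2 2 2 5 5 5 5
end: lo=6, hi=9; nums = 4 2 2 2 2 2 5 5 5 5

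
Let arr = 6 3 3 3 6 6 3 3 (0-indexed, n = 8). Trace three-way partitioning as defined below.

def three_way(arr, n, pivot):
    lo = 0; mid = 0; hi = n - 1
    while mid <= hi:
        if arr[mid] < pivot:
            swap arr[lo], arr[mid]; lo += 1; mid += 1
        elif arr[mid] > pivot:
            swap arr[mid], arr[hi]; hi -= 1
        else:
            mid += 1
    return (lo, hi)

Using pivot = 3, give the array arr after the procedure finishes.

3 3 3 3 3 6 6 6

lo=0 mid=0 hi=7
6>3: swap(0,7), hi=6 ⇒ 3 3 3 3 6 6 3 6
3=3: mid=1
3=3: mid=2
3=3: mid=3
3=3: mid=4
6>3: swap(4,6), hi=5 ⇒ 3 3 3 3 3 6 6 6
3=3: mid=5
6>3: swap(5,5), hi=4 ⇒ 3 3 3 3 3 6 6 6
done. lo=0 hi=4; arr=3 3 3 3 3 6 6 6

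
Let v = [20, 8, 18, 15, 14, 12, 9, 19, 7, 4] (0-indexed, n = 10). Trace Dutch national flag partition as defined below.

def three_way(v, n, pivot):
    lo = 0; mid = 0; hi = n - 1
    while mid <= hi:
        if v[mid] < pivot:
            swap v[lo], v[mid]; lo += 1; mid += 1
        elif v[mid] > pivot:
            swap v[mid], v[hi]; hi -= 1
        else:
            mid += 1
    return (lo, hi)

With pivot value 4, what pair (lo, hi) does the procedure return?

pivot = 4; lo=0, mid=0, hi=9
v[mid]=20>4: swap v[0],v[9]; hi=8 → [4, 8, 18, 15, 14, 12, 9, 19, 7, 20]
v[mid]=4=4: mid=1
v[mid]=8>4: swap v[1],v[8]; hi=7 → [4, 7, 18, 15, 14, 12, 9, 19, 8, 20]
v[mid]=7>4: swap v[1],v[7]; hi=6 → [4, 19, 18, 15, 14, 12, 9, 7, 8, 20]
v[mid]=19>4: swap v[1],v[6]; hi=5 → [4, 9, 18, 15, 14, 12, 19, 7, 8, 20]
v[mid]=9>4: swap v[1],v[5]; hi=4 → [4, 12, 18, 15, 14, 9, 19, 7, 8, 20]
v[mid]=12>4: swap v[1],v[4]; hi=3 → [4, 14, 18, 15, 12, 9, 19, 7, 8, 20]
v[mid]=14>4: swap v[1],v[3]; hi=2 → [4, 15, 18, 14, 12, 9, 19, 7, 8, 20]
v[mid]=15>4: swap v[1],v[2]; hi=1 → [4, 18, 15, 14, 12, 9, 19, 7, 8, 20]
v[mid]=18>4: swap v[1],v[1]; hi=0 → [4, 18, 15, 14, 12, 9, 19, 7, 8, 20]
end: lo=0, hi=0; v = [4, 18, 15, 14, 12, 9, 19, 7, 8, 20]

(0, 0)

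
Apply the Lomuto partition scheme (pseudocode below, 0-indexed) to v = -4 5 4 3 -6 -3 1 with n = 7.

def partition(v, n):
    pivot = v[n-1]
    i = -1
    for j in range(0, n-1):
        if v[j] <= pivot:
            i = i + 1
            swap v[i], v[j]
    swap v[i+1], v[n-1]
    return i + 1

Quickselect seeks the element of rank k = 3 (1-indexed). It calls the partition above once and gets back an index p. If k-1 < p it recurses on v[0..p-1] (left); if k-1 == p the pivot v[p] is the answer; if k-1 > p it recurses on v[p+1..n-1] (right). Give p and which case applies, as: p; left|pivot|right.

pivot = v[6] = 1; i = -1
j=0: v[0]=-4 ≤ 1 → i=0, swap v[0],v[0] (no change) → -4 5 4 3 -6 -3 1
j=1: v[1]=5 > 1 → no swap
j=2: v[2]=4 > 1 → no swap
j=3: v[3]=3 > 1 → no swap
j=4: v[4]=-6 ≤ 1 → i=1, swap v[1],v[4] → -4 -6 4 3 5 -3 1
j=5: v[5]=-3 ≤ 1 → i=2, swap v[2],v[5] → -4 -6 -3 3 5 4 1
final swap v[3],v[6] → -4 -6 -3 1 5 4 3; return 3
p = 3; k-1 = 2 < 3 ⇒ left

3; left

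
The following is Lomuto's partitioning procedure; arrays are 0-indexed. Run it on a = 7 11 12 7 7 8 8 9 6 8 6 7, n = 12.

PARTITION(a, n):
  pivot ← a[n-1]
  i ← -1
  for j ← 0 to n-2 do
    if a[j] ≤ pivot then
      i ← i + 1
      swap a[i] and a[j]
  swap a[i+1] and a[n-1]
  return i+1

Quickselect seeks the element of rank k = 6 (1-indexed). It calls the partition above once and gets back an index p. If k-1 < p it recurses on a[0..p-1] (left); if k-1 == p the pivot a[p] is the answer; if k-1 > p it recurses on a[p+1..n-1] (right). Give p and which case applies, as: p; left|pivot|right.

pivot=7, i=-1
j=0: 7≤7, i=0, swap(0,0) ⇒ 7 11 12 7 7 8 8 9 6 8 6 7
j=1: 11>7, skip
j=2: 12>7, skip
j=3: 7≤7, i=1, swap(1,3) ⇒ 7 7 12 11 7 8 8 9 6 8 6 7
j=4: 7≤7, i=2, swap(2,4) ⇒ 7 7 7 11 12 8 8 9 6 8 6 7
j=5: 8>7, skip
j=6: 8>7, skip
j=7: 9>7, skip
j=8: 6≤7, i=3, swap(3,8) ⇒ 7 7 7 6 12 8 8 9 11 8 6 7
j=9: 8>7, skip
j=10: 6≤7, i=4, swap(4,10) ⇒ 7 7 7 6 6 8 8 9 11 8 12 7
swap(5,11) ⇒ 7 7 7 6 6 7 8 9 11 8 12 8; return 5
p = 5; k-1 = 5 == 5 ⇒ pivot

5; pivot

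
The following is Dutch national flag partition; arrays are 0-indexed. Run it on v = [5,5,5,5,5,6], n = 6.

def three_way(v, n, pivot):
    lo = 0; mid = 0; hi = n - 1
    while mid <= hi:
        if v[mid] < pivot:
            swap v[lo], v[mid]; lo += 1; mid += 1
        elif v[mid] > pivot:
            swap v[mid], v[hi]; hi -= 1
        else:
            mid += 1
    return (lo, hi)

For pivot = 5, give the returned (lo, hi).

(0, 4)

pivot = 5; lo=0, mid=0, hi=5
v[mid]=5=5: mid=1
v[mid]=5=5: mid=2
v[mid]=5=5: mid=3
v[mid]=5=5: mid=4
v[mid]=5=5: mid=5
v[mid]=6>5: swap v[5],v[5]; hi=4 → [5,5,5,5,5,6]
end: lo=0, hi=4; v = [5,5,5,5,5,6]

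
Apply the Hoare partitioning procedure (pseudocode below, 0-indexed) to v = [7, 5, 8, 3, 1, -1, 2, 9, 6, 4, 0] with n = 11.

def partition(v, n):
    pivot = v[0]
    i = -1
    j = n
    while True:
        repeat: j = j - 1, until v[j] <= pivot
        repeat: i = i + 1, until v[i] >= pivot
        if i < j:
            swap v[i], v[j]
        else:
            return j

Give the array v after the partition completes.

pivot = v[0] = 7; i = -1, j = 11
j→10 (v[10]=0≤7), i→0 (v[0]=7≥7); i<j, swap → [0, 5, 8, 3, 1, -1, 2, 9, 6, 4, 7]
j→9 (v[9]=4≤7), i→2 (v[2]=8≥7); i<j, swap → [0, 5, 4, 3, 1, -1, 2, 9, 6, 8, 7]
j→8 (v[8]=6≤7), i→7 (v[7]=9≥7); i<j, swap → [0, 5, 4, 3, 1, -1, 2, 6, 9, 8, 7]
j→7, i→8; i≥j, return j=7. v = [0, 5, 4, 3, 1, -1, 2, 6, 9, 8, 7]

[0, 5, 4, 3, 1, -1, 2, 6, 9, 8, 7]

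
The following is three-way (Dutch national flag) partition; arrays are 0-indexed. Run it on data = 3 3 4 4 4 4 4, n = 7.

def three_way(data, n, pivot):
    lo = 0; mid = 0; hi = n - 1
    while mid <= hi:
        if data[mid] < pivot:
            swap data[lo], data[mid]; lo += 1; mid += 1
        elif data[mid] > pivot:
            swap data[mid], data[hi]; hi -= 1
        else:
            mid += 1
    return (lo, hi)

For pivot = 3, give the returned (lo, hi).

lo=0 mid=0 hi=6
3=3: mid=1
3=3: mid=2
4>3: swap(2,6), hi=5 ⇒ 3 3 4 4 4 4 4
4>3: swap(2,5), hi=4 ⇒ 3 3 4 4 4 4 4
4>3: swap(2,4), hi=3 ⇒ 3 3 4 4 4 4 4
4>3: swap(2,3), hi=2 ⇒ 3 3 4 4 4 4 4
4>3: swap(2,2), hi=1 ⇒ 3 3 4 4 4 4 4
done. lo=0 hi=1; data=3 3 4 4 4 4 4

(0, 1)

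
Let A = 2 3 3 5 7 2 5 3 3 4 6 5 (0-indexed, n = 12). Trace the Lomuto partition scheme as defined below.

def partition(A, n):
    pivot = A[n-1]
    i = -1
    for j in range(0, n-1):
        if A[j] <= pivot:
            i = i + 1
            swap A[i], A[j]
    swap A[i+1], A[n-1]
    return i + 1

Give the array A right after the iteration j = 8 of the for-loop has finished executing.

2 3 3 5 2 5 3 3 7 4 6 5

pivot=5, i=-1
j=0: 2≤5, i=0, swap(0,0) ⇒ 2 3 3 5 7 2 5 3 3 4 6 5
j=1: 3≤5, i=1, swap(1,1) ⇒ 2 3 3 5 7 2 5 3 3 4 6 5
j=2: 3≤5, i=2, swap(2,2) ⇒ 2 3 3 5 7 2 5 3 3 4 6 5
j=3: 5≤5, i=3, swap(3,3) ⇒ 2 3 3 5 7 2 5 3 3 4 6 5
j=4: 7>5, skip
j=5: 2≤5, i=4, swap(4,5) ⇒ 2 3 3 5 2 7 5 3 3 4 6 5
j=6: 5≤5, i=5, swap(5,6) ⇒ 2 3 3 5 2 5 7 3 3 4 6 5
j=7: 3≤5, i=6, swap(6,7) ⇒ 2 3 3 5 2 5 3 7 3 4 6 5
j=8: 3≤5, i=7, swap(7,8) ⇒ 2 3 3 5 2 5 3 3 7 4 6 5
(after j=8) A = 2 3 3 5 2 5 3 3 7 4 6 5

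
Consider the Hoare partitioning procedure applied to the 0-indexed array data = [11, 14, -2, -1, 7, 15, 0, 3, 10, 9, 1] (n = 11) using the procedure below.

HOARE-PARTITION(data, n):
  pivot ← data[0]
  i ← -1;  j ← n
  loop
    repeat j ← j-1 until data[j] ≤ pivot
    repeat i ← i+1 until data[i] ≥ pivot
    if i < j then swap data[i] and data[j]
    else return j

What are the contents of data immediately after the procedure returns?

pivot=11
j stops at 10 (1), i stops at 0 (11); swap ⇒ [1, 14, -2, -1, 7, 15, 0, 3, 10, 9, 11]
j stops at 9 (9), i stops at 1 (14); swap ⇒ [1, 9, -2, -1, 7, 15, 0, 3, 10, 14, 11]
j stops at 8 (10), i stops at 5 (15); swap ⇒ [1, 9, -2, -1, 7, 10, 0, 3, 15, 14, 11]
j stops at 7, i stops at 8; i≥j ⇒ return 7. data=[1, 9, -2, -1, 7, 10, 0, 3, 15, 14, 11]

[1, 9, -2, -1, 7, 10, 0, 3, 15, 14, 11]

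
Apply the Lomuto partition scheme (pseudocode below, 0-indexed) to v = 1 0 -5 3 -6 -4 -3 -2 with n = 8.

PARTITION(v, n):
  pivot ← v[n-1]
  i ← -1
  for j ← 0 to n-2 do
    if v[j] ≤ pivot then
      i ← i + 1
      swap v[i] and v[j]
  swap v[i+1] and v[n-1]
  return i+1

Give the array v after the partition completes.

pivot = v[7] = -2; i = -1
j=0: v[0]=1 > -2 → no swap
j=1: v[1]=0 > -2 → no swap
j=2: v[2]=-5 ≤ -2 → i=0, swap v[0],v[2] → -5 0 1 3 -6 -4 -3 -2
j=3: v[3]=3 > -2 → no swap
j=4: v[4]=-6 ≤ -2 → i=1, swap v[1],v[4] → -5 -6 1 3 0 -4 -3 -2
j=5: v[5]=-4 ≤ -2 → i=2, swap v[2],v[5] → -5 -6 -4 3 0 1 -3 -2
j=6: v[6]=-3 ≤ -2 → i=3, swap v[3],v[6] → -5 -6 -4 -3 0 1 3 -2
final swap v[4],v[7] → -5 -6 -4 -3 -2 1 3 0; return 4

-5 -6 -4 -3 -2 1 3 0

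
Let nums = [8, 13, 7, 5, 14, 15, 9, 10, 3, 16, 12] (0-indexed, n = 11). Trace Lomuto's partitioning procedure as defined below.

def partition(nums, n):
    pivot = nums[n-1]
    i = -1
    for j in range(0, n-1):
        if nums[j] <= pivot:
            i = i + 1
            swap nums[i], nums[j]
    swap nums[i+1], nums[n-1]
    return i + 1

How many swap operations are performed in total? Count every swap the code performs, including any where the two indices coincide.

pivot = nums[10] = 12; i = -1
j=0: nums[0]=8 ≤ 12 → i=0, swap nums[0],nums[0] (no change) → [8, 13, 7, 5, 14, 15, 9, 10, 3, 16, 12]
j=1: nums[1]=13 > 12 → no swap
j=2: nums[2]=7 ≤ 12 → i=1, swap nums[1],nums[2] → [8, 7, 13, 5, 14, 15, 9, 10, 3, 16, 12]
j=3: nums[3]=5 ≤ 12 → i=2, swap nums[2],nums[3] → [8, 7, 5, 13, 14, 15, 9, 10, 3, 16, 12]
j=4: nums[4]=14 > 12 → no swap
j=5: nums[5]=15 > 12 → no swap
j=6: nums[6]=9 ≤ 12 → i=3, swap nums[3],nums[6] → [8, 7, 5, 9, 14, 15, 13, 10, 3, 16, 12]
j=7: nums[7]=10 ≤ 12 → i=4, swap nums[4],nums[7] → [8, 7, 5, 9, 10, 15, 13, 14, 3, 16, 12]
j=8: nums[8]=3 ≤ 12 → i=5, swap nums[5],nums[8] → [8, 7, 5, 9, 10, 3, 13, 14, 15, 16, 12]
j=9: nums[9]=16 > 12 → no swap
final swap nums[6],nums[10] → [8, 7, 5, 9, 10, 3, 12, 14, 15, 16, 13]; return 6

7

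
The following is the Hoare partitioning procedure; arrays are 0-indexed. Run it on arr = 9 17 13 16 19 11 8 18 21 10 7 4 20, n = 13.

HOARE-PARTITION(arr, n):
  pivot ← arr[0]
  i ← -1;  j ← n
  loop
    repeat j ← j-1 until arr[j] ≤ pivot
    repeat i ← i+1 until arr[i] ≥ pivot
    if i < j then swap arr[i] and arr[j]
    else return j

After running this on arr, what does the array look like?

4 7 8 16 19 11 13 18 21 10 17 9 20

pivot = arr[0] = 9; i = -1, j = 13
j→11 (arr[11]=4≤9), i→0 (arr[0]=9≥9); i<j, swap → 4 17 13 16 19 11 8 18 21 10 7 9 20
j→10 (arr[10]=7≤9), i→1 (arr[1]=17≥9); i<j, swap → 4 7 13 16 19 11 8 18 21 10 17 9 20
j→6 (arr[6]=8≤9), i→2 (arr[2]=13≥9); i<j, swap → 4 7 8 16 19 11 13 18 21 10 17 9 20
j→2, i→3; i≥j, return j=2. arr = 4 7 8 16 19 11 13 18 21 10 17 9 20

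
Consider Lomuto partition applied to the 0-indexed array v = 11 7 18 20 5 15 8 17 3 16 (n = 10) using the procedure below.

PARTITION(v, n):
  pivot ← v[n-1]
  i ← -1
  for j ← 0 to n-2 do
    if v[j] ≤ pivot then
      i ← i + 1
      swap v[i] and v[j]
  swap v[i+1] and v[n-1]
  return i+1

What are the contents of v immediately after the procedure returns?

11 7 5 15 8 3 16 17 20 18

pivot = v[9] = 16; i = -1
j=0: v[0]=11 ≤ 16 → i=0, swap v[0],v[0] (no change) → 11 7 18 20 5 15 8 17 3 16
j=1: v[1]=7 ≤ 16 → i=1, swap v[1],v[1] (no change) → 11 7 18 20 5 15 8 17 3 16
j=2: v[2]=18 > 16 → no swap
j=3: v[3]=20 > 16 → no swap
j=4: v[4]=5 ≤ 16 → i=2, swap v[2],v[4] → 11 7 5 20 18 15 8 17 3 16
j=5: v[5]=15 ≤ 16 → i=3, swap v[3],v[5] → 11 7 5 15 18 20 8 17 3 16
j=6: v[6]=8 ≤ 16 → i=4, swap v[4],v[6] → 11 7 5 15 8 20 18 17 3 16
j=7: v[7]=17 > 16 → no swap
j=8: v[8]=3 ≤ 16 → i=5, swap v[5],v[8] → 11 7 5 15 8 3 18 17 20 16
final swap v[6],v[9] → 11 7 5 15 8 3 16 17 20 18; return 6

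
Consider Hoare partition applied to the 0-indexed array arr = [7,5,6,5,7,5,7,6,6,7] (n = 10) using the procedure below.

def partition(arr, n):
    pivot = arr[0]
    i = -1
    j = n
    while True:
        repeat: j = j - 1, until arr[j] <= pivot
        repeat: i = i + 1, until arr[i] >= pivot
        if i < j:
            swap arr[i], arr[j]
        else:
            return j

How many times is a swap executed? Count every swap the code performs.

3

pivot=7
j stops at 9 (7), i stops at 0 (7); swap ⇒ [7,5,6,5,7,5,7,6,6,7]
j stops at 8 (6), i stops at 4 (7); swap ⇒ [7,5,6,5,6,5,7,6,7,7]
j stops at 7 (6), i stops at 6 (7); swap ⇒ [7,5,6,5,6,5,6,7,7,7]
j stops at 6, i stops at 7; i≥j ⇒ return 6. arr=[7,5,6,5,6,5,6,7,7,7]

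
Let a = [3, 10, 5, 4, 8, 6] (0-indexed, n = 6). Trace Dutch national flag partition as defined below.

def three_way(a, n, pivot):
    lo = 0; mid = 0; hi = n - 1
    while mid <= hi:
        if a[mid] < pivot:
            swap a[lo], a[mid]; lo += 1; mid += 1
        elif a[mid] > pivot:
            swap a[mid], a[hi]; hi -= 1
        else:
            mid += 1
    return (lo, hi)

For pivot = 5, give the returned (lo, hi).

(2, 2)

pivot = 5; lo=0, mid=0, hi=5
a[mid]=3<5: swap a[0],a[0]; lo=1,mid=1 → [3, 10, 5, 4, 8, 6]
a[mid]=10>5: swap a[1],a[5]; hi=4 → [3, 6, 5, 4, 8, 10]
a[mid]=6>5: swap a[1],a[4]; hi=3 → [3, 8, 5, 4, 6, 10]
a[mid]=8>5: swap a[1],a[3]; hi=2 → [3, 4, 5, 8, 6, 10]
a[mid]=4<5: swap a[1],a[1]; lo=2,mid=2 → [3, 4, 5, 8, 6, 10]
a[mid]=5=5: mid=3
end: lo=2, hi=2; a = [3, 4, 5, 8, 6, 10]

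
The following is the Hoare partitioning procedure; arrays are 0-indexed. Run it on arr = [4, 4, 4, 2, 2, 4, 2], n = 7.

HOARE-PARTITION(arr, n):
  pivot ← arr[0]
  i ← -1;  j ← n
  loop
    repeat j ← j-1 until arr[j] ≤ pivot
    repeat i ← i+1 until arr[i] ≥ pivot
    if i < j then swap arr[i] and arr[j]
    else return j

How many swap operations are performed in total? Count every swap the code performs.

3

pivot=4
j stops at 6 (2), i stops at 0 (4); swap ⇒ [2, 4, 4, 2, 2, 4, 4]
j stops at 5 (4), i stops at 1 (4); swap ⇒ [2, 4, 4, 2, 2, 4, 4]
j stops at 4 (2), i stops at 2 (4); swap ⇒ [2, 4, 2, 2, 4, 4, 4]
j stops at 3, i stops at 4; i≥j ⇒ return 3. arr=[2, 4, 2, 2, 4, 4, 4]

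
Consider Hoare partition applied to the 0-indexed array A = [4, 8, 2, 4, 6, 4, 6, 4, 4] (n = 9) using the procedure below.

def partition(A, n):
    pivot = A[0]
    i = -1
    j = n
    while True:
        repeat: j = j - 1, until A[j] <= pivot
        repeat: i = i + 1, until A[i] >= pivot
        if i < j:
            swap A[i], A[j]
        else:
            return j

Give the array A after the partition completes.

pivot=4
j stops at 8 (4), i stops at 0 (4); swap ⇒ [4, 8, 2, 4, 6, 4, 6, 4, 4]
j stops at 7 (4), i stops at 1 (8); swap ⇒ [4, 4, 2, 4, 6, 4, 6, 8, 4]
j stops at 5 (4), i stops at 3 (4); swap ⇒ [4, 4, 2, 4, 6, 4, 6, 8, 4]
j stops at 3, i stops at 4; i≥j ⇒ return 3. A=[4, 4, 2, 4, 6, 4, 6, 8, 4]

[4, 4, 2, 4, 6, 4, 6, 8, 4]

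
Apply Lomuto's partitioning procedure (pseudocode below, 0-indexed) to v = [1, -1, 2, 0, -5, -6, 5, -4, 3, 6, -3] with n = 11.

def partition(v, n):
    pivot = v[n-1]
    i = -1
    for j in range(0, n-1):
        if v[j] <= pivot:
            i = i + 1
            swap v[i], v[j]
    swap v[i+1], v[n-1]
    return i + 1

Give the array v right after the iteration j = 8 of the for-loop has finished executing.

[-5, -6, -4, 0, 1, -1, 5, 2, 3, 6, -3]

pivot = v[10] = -3; i = -1
j=0: v[0]=1 > -3 → no swap
j=1: v[1]=-1 > -3 → no swap
j=2: v[2]=2 > -3 → no swap
j=3: v[3]=0 > -3 → no swap
j=4: v[4]=-5 ≤ -3 → i=0, swap v[0],v[4] → [-5, -1, 2, 0, 1, -6, 5, -4, 3, 6, -3]
j=5: v[5]=-6 ≤ -3 → i=1, swap v[1],v[5] → [-5, -6, 2, 0, 1, -1, 5, -4, 3, 6, -3]
j=6: v[6]=5 > -3 → no swap
j=7: v[7]=-4 ≤ -3 → i=2, swap v[2],v[7] → [-5, -6, -4, 0, 1, -1, 5, 2, 3, 6, -3]
j=8: v[8]=3 > -3 → no swap
(after j=8) v = [-5, -6, -4, 0, 1, -1, 5, 2, 3, 6, -3]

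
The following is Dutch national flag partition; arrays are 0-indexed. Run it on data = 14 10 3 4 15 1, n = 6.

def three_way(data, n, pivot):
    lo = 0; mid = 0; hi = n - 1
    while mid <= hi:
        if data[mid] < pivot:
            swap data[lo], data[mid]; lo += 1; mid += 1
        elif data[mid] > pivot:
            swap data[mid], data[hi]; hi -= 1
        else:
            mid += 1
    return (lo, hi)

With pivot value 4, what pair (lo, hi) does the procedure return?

pivot = 4; lo=0, mid=0, hi=5
data[mid]=14>4: swap data[0],data[5]; hi=4 → 1 10 3 4 15 14
data[mid]=1<4: swap data[0],data[0]; lo=1,mid=1 → 1 10 3 4 15 14
data[mid]=10>4: swap data[1],data[4]; hi=3 → 1 15 3 4 10 14
data[mid]=15>4: swap data[1],data[3]; hi=2 → 1 4 3 15 10 14
data[mid]=4=4: mid=2
data[mid]=3<4: swap data[1],data[2]; lo=2,mid=3 → 1 3 4 15 10 14
end: lo=2, hi=2; data = 1 3 4 15 10 14

(2, 2)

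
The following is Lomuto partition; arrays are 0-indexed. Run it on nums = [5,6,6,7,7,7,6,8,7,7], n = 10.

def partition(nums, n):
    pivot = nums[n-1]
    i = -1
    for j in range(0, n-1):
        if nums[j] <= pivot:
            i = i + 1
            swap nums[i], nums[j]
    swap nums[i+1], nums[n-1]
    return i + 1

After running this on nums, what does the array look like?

[5,6,6,7,7,7,6,7,7,8]

pivot = nums[9] = 7; i = -1
j=0: nums[0]=5 ≤ 7 → i=0, swap nums[0],nums[0] (no change) → [5,6,6,7,7,7,6,8,7,7]
j=1: nums[1]=6 ≤ 7 → i=1, swap nums[1],nums[1] (no change) → [5,6,6,7,7,7,6,8,7,7]
j=2: nums[2]=6 ≤ 7 → i=2, swap nums[2],nums[2] (no change) → [5,6,6,7,7,7,6,8,7,7]
j=3: nums[3]=7 ≤ 7 → i=3, swap nums[3],nums[3] (no change) → [5,6,6,7,7,7,6,8,7,7]
j=4: nums[4]=7 ≤ 7 → i=4, swap nums[4],nums[4] (no change) → [5,6,6,7,7,7,6,8,7,7]
j=5: nums[5]=7 ≤ 7 → i=5, swap nums[5],nums[5] (no change) → [5,6,6,7,7,7,6,8,7,7]
j=6: nums[6]=6 ≤ 7 → i=6, swap nums[6],nums[6] (no change) → [5,6,6,7,7,7,6,8,7,7]
j=7: nums[7]=8 > 7 → no swap
j=8: nums[8]=7 ≤ 7 → i=7, swap nums[7],nums[8] → [5,6,6,7,7,7,6,7,8,7]
final swap nums[8],nums[9] → [5,6,6,7,7,7,6,7,7,8]; return 8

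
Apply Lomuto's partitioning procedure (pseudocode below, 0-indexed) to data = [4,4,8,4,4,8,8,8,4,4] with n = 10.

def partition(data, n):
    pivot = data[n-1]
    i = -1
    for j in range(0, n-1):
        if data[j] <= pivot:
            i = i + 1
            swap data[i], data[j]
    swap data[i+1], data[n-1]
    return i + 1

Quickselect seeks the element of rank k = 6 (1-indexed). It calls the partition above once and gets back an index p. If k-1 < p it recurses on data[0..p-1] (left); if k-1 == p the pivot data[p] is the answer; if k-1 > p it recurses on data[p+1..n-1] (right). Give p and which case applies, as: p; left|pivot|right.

pivot = data[9] = 4; i = -1
j=0: data[0]=4 ≤ 4 → i=0, swap data[0],data[0] (no change) → [4,4,8,4,4,8,8,8,4,4]
j=1: data[1]=4 ≤ 4 → i=1, swap data[1],data[1] (no change) → [4,4,8,4,4,8,8,8,4,4]
j=2: data[2]=8 > 4 → no swap
j=3: data[3]=4 ≤ 4 → i=2, swap data[2],data[3] → [4,4,4,8,4,8,8,8,4,4]
j=4: data[4]=4 ≤ 4 → i=3, swap data[3],data[4] → [4,4,4,4,8,8,8,8,4,4]
j=5: data[5]=8 > 4 → no swap
j=6: data[6]=8 > 4 → no swap
j=7: data[7]=8 > 4 → no swap
j=8: data[8]=4 ≤ 4 → i=4, swap data[4],data[8] → [4,4,4,4,4,8,8,8,8,4]
final swap data[5],data[9] → [4,4,4,4,4,4,8,8,8,8]; return 5
p = 5; k-1 = 5 == 5 ⇒ pivot

5; pivot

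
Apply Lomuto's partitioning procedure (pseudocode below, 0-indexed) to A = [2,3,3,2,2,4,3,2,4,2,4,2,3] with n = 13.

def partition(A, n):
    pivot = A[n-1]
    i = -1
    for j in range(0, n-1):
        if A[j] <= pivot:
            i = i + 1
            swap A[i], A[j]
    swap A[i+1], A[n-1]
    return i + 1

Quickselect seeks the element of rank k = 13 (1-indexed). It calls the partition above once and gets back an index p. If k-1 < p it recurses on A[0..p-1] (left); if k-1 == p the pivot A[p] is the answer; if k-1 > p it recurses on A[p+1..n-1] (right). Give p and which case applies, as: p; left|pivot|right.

pivot = A[12] = 3; i = -1
j=0: A[0]=2 ≤ 3 → i=0, swap A[0],A[0] (no change) → [2,3,3,2,2,4,3,2,4,2,4,2,3]
j=1: A[1]=3 ≤ 3 → i=1, swap A[1],A[1] (no change) → [2,3,3,2,2,4,3,2,4,2,4,2,3]
j=2: A[2]=3 ≤ 3 → i=2, swap A[2],A[2] (no change) → [2,3,3,2,2,4,3,2,4,2,4,2,3]
j=3: A[3]=2 ≤ 3 → i=3, swap A[3],A[3] (no change) → [2,3,3,2,2,4,3,2,4,2,4,2,3]
j=4: A[4]=2 ≤ 3 → i=4, swap A[4],A[4] (no change) → [2,3,3,2,2,4,3,2,4,2,4,2,3]
j=5: A[5]=4 > 3 → no swap
j=6: A[6]=3 ≤ 3 → i=5, swap A[5],A[6] → [2,3,3,2,2,3,4,2,4,2,4,2,3]
j=7: A[7]=2 ≤ 3 → i=6, swap A[6],A[7] → [2,3,3,2,2,3,2,4,4,2,4,2,3]
j=8: A[8]=4 > 3 → no swap
j=9: A[9]=2 ≤ 3 → i=7, swap A[7],A[9] → [2,3,3,2,2,3,2,2,4,4,4,2,3]
j=10: A[10]=4 > 3 → no swap
j=11: A[11]=2 ≤ 3 → i=8, swap A[8],A[11] → [2,3,3,2,2,3,2,2,2,4,4,4,3]
final swap A[9],A[12] → [2,3,3,2,2,3,2,2,2,3,4,4,4]; return 9
p = 9; k-1 = 12 > 9 ⇒ right

9; right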